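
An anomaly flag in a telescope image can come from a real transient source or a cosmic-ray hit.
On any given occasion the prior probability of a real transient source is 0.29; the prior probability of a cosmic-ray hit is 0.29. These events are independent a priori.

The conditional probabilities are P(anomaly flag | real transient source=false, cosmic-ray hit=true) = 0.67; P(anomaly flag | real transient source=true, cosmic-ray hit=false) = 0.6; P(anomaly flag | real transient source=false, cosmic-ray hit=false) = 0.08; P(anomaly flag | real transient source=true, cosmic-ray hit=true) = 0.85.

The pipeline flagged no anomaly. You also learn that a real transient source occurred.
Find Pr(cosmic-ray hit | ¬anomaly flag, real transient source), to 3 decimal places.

Pr(cosmic-ray hit | ¬anomaly flag, real transient source) ≈ 0.133

For the numerator, keep only cosmic-ray hit=true terms: 0.15×0.29 = 0.043500
Denominator P(¬anomaly flag | real transient source): 0.4×0.71 + 0.15×0.29 = 0.327500
Posterior = 0.043500 / 0.327500 ≈ 0.133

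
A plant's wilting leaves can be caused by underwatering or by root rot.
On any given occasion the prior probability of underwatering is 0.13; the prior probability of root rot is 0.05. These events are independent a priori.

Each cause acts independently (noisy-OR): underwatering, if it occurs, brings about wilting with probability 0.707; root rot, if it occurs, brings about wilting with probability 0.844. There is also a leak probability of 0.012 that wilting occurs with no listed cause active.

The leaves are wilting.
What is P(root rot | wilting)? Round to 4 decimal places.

P(root rot | wilting) ≈ 0.3057

Under noisy-OR, P(wilting | causes) = 1 − (1−0.012)·∏(1−qᵢ) over the active causes.
P(wilting) = 0.012×0.87×0.95 + 0.845872×0.87×0.05 + 0.710516×0.13×0.95 + 0.95484×0.13×0.05 = 0.009918 + 0.036795 + 0.087749 + 0.006206 = 0.140668
Restricting to configurations with root rot present: 0.036795 + 0.006206 = 0.043001.
So P(root rot | wilting) = 0.043001/0.140668 ≈ 0.3057.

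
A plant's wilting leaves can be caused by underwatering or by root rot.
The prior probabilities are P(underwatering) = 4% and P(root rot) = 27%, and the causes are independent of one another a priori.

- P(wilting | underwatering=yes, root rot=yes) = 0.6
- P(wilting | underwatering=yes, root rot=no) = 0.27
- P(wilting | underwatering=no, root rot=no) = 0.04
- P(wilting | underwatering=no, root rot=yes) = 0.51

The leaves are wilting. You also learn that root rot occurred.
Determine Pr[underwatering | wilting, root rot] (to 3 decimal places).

Pr[underwatering | wilting, root rot] ≈ 0.047

Sum P(wilting|·) weighted by the priors over both values of underwatering:
  P(wilting | root rot) = 0.51·0.96 + 0.6·0.04
        = 0.489600 + 0.024000 = 0.513600
The terms with underwatering present sum to 0.024000, so
  P(underwatering | wilting, root rot) = 0.024000 / 0.513600 ≈ 0.047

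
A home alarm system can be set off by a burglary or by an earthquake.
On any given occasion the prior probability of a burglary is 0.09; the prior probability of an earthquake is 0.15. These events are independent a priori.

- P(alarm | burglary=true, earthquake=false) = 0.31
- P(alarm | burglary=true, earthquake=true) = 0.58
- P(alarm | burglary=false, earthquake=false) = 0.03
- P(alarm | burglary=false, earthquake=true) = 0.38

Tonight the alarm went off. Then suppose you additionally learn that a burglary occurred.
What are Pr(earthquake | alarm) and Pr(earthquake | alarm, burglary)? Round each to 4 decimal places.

For the numerator, keep only earthquake=true terms: 0.051870 + 0.007830 = 0.059700
Denominator P(alarm): 0.03*0.91*0.85 + 0.38*0.91*0.15 + 0.31*0.09*0.85 + 0.58*0.09*0.15 = 0.106620
P(earthquake | alarm) = 0.059700/0.106620 ≈ 0.5599

With the extra evidence:
Weight on earthquake=true, given the evidence: 0.58*0.15 = 0.087000
Denominator P(alarm | burglary): 0.31*0.85 + 0.58*0.15 = 0.350500
Posterior = 0.087000 / 0.350500 ≈ 0.2482

Pr(earthquake | alarm) ≈ 0.5599; Pr(earthquake | alarm, burglary) ≈ 0.2482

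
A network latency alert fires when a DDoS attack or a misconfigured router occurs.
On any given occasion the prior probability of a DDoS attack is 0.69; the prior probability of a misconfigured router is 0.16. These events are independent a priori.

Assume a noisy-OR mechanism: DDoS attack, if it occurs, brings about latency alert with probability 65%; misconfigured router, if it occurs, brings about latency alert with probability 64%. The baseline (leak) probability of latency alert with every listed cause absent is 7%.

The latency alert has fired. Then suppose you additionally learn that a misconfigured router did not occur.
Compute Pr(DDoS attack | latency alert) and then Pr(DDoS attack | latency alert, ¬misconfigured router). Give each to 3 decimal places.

Under noisy-OR, P(latency alert | causes) = 1 − (1−0.07)·∏(1−qᵢ) over the active causes.
Numerator (weight on configurations with DDoS attack): 0.390940 + 0.097463 = 0.488403
The normalizing constant is 0.07×0.31×0.84 + 0.6652×0.31×0.16 + 0.6745×0.69×0.84 + 0.88282×0.69×0.16 = 0.539625
Posterior = 0.488403 / 0.539625 ≈ 0.905

Now condition on the additional information:
Sum P(latency alert|·) weighted by the priors over both values of DDoS attack:
  P(latency alert | ¬misconfigured router) = 0.07·0.31 + 0.6745·0.69
        = 0.021700 + 0.465405 = 0.487105
Keeping only the DDoS attack-present terms gives 0.465405, so
  P(DDoS attack | latency alert, ¬misconfigured router) = 0.465405 / 0.487105 ≈ 0.955
Ruling out misconfigured router raises the posterior on DDoS attack — the flip side of explaining away.

Pr(DDoS attack | latency alert) ≈ 0.905; Pr(DDoS attack | latency alert, ¬misconfigured router) ≈ 0.955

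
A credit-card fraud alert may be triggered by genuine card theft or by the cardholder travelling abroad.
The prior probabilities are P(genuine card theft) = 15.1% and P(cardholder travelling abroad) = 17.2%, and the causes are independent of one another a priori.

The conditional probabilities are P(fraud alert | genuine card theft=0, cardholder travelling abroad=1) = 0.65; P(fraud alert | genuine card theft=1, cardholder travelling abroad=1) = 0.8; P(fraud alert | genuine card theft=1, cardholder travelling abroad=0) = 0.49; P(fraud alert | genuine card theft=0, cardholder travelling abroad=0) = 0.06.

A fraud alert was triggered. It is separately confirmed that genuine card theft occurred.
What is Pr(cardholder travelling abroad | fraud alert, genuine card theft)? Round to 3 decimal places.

Numerator (weight on configurations with cardholder travelling abroad): 0.8·0.172 = 0.137600
Denominator P(fraud alert | genuine card theft): 0.49·0.828 + 0.8·0.172 = 0.543320
Posterior = 0.137600 / 0.543320 ≈ 0.253

Pr(cardholder travelling abroad | fraud alert, genuine card theft) ≈ 0.253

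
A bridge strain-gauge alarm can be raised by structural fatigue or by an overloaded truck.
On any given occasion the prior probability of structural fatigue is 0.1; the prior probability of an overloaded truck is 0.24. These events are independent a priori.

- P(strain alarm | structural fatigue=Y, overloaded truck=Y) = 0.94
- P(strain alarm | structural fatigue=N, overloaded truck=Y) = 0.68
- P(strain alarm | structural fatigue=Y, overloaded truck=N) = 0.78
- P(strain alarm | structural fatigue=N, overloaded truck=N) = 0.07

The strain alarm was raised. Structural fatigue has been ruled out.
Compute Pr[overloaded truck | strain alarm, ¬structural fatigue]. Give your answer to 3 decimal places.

Pr[overloaded truck | strain alarm, ¬structural fatigue] ≈ 0.754

Weight on overloaded truck=true, given the evidence: 0.68×0.24 = 0.163200
Normalizer over all consistent configurations: 0.07×0.76 + 0.68×0.24 = 0.216400
P(overloaded truck | strain alarm, ¬structural fatigue) = 0.163200/0.216400 ≈ 0.754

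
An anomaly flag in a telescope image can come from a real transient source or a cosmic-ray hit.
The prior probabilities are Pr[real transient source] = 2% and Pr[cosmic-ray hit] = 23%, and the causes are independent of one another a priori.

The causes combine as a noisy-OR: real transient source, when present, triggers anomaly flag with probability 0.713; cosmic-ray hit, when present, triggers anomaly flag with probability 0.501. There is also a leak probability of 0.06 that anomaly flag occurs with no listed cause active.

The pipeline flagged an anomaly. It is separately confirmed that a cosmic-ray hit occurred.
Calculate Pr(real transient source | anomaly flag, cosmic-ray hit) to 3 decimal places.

Under noisy-OR, P(anomaly flag | causes) = 1 − (1−0.06)·∏(1−qᵢ) over the active causes.
Weight on real transient source=true, given the evidence: 0.86538*0.02 = 0.017308
Normalizer over all consistent configurations: 0.53094*0.98 + 0.86538*0.02 = 0.537629
P(real transient source | anomaly flag, cosmic-ray hit) = 0.017308/0.537629 ≈ 0.032

Pr(real transient source | anomaly flag, cosmic-ray hit) ≈ 0.032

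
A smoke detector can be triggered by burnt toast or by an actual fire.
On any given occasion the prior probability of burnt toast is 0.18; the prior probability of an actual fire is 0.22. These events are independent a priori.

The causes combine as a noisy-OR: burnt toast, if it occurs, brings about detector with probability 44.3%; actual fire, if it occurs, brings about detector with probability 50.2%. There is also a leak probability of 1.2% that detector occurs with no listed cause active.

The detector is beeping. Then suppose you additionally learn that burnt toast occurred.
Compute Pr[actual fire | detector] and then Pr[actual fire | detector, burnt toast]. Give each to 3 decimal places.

Pr[actual fire | detector] ≈ 0.630; Pr[actual fire | detector, burnt toast] ≈ 0.313

Under noisy-OR, P(detector | causes) = 1 − (1−0.012)·∏(1−qᵢ) over the active causes.
For the numerator, keep only actual fire=true terms: 0.091639 + 0.028747 = 0.120386
Normalizer over all consistent configurations: 0.012×0.82×0.78 + 0.507976×0.82×0.22 + 0.449684×0.18×0.78 + 0.725943×0.18×0.22 = 0.191197
P(actual fire | detector) = 0.120386/0.191197 ≈ 0.630

With the extra evidence:
Numerator (weight on configurations with actual fire): 0.725943×0.22 = 0.159707
Denominator P(detector | burnt toast): 0.449684×0.78 + 0.725943×0.22 = 0.510461
Posterior = 0.159707 / 0.510461 ≈ 0.313
Conditioning on burnt toast lowers the posterior on actual fire: the classic explaining-away effect in a common-effect structure.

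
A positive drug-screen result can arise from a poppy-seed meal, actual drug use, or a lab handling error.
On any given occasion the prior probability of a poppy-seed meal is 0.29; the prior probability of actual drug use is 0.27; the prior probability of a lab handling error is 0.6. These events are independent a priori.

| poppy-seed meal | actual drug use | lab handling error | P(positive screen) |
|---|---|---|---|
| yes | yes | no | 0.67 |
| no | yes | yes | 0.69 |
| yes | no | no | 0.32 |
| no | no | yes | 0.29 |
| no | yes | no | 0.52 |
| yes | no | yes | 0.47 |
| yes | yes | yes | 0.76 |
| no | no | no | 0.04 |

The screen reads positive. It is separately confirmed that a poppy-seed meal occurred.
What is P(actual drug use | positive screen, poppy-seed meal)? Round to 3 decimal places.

P(actual drug use | positive screen, poppy-seed meal) ≈ 0.395

Sum P(positive screen|·) weighted by the priors over the 4 (actual drug use, lab handling error) configurations:
  P(positive screen | poppy-seed meal) = 0.32*0.73*0.4 + 0.47*0.73*0.6 + 0.67*0.27*0.4 + 0.76*0.27*0.6
        = 0.093440 + 0.205860 + 0.072360 + 0.123120 = 0.494780
Configurations with actual drug use contribute 0.195480, so
  P(actual drug use | positive screen, poppy-seed meal) = 0.195480 / 0.494780 ≈ 0.395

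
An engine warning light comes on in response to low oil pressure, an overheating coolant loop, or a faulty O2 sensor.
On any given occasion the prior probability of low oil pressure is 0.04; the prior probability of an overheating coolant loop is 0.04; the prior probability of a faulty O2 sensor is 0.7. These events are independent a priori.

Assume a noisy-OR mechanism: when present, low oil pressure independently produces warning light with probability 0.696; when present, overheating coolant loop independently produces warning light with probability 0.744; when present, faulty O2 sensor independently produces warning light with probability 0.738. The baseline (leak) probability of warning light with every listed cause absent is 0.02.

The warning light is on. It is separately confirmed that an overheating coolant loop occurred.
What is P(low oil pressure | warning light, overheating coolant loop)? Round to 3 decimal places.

P(low oil pressure | warning light, overheating coolant loop) ≈ 0.044

Under noisy-OR, P(warning light | causes) = 1 − (1−0.02)·∏(1−qᵢ) over the active causes.
Weight on low oil pressure=true, given the evidence: 0.011085 + 0.027441 = 0.038526
The normalizing constant is 0.74912*0.96*0.3 + 0.934269*0.96*0.7 + 0.923732*0.04*0.3 + 0.980018*0.04*0.7 = 0.882102
P(low oil pressure | warning light, overheating coolant loop) = 0.038526/0.882102 ≈ 0.044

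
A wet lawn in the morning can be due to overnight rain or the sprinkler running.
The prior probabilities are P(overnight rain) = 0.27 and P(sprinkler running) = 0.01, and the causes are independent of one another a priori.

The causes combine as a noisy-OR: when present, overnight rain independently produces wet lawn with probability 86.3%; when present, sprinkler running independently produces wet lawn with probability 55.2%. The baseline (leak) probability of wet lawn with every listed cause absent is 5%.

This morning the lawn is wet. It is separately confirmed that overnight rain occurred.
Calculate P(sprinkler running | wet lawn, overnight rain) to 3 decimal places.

P(sprinkler running | wet lawn, overnight rain) ≈ 0.011

Under noisy-OR, P(wet lawn | causes) = 1 − (1−0.05)·∏(1−qᵢ) over the active causes.
P(wet lawn | overnight rain) = 0.86985*0.99 + 0.941693*0.01 = 0.861151 + 0.009417 = 0.870568
Of this, 0.009417 comes from 0.941693*0.01 (the sprinkler running=true cases).
P(sprinkler running | wet lawn, overnight rain) = 0.009417 / 0.870568 ≈ 0.011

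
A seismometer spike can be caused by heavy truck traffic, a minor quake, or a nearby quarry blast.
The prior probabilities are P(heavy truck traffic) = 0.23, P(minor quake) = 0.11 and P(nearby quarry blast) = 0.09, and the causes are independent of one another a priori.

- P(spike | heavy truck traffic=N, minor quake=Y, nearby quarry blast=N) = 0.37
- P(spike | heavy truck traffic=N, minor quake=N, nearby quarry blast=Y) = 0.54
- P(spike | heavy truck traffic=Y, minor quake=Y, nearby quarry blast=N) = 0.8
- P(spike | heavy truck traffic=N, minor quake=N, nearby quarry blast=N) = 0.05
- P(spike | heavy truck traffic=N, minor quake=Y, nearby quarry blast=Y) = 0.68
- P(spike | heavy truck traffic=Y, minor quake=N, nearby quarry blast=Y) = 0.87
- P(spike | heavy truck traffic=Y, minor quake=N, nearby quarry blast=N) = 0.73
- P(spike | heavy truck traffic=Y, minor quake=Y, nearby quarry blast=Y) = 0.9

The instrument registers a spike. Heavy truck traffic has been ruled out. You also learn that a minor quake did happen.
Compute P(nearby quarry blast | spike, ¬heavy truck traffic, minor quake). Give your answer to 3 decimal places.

P(spike | ¬heavy truck traffic, minor quake) = 0.37*0.91 + 0.68*0.09 = 0.336700 + 0.061200 = 0.397900
The nearby quarry blast-present share is 0.68*0.09 = 0.061200.
So P(nearby quarry blast | spike, ¬heavy truck traffic, minor quake) = 0.061200/0.397900 ≈ 0.154.

P(nearby quarry blast | spike, ¬heavy truck traffic, minor quake) ≈ 0.154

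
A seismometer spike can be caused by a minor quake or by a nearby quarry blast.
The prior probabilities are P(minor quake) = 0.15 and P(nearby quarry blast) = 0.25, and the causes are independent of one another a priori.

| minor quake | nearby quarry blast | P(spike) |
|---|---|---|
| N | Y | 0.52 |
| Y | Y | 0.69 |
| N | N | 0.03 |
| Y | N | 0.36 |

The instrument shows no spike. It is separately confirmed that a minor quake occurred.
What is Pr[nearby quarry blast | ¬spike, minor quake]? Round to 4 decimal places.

Pr[nearby quarry blast | ¬spike, minor quake] ≈ 0.1390

By total probability over both values of nearby quarry blast:
  P(¬spike | minor quake) = 0.64*0.75 + 0.31*0.25
        = 0.480000 + 0.077500 = 0.557500
Keeping only the nearby quarry blast-present terms gives 0.077500, so
  P(nearby quarry blast | ¬spike, minor quake) = 0.077500 / 0.557500 ≈ 0.1390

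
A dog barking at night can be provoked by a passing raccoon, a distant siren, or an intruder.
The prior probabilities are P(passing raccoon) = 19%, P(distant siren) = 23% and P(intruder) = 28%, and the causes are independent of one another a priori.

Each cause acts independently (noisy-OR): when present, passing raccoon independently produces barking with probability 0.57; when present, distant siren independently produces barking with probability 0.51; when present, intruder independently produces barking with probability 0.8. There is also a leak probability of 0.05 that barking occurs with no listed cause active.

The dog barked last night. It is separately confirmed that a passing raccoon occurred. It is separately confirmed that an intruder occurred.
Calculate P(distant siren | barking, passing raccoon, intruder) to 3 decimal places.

P(distant siren | barking, passing raccoon, intruder) ≈ 0.238

Under noisy-OR, P(barking | causes) = 1 − (1−0.05)·∏(1−qᵢ) over the active causes.
P(barking | passing raccoon, intruder) = 0.9183*0.77 + 0.959967*0.23 = 0.707091 + 0.220792 = 0.927883
Restricting to configurations with distant siren present: 0.959967*0.23 = 0.220792.
So P(distant siren | barking, passing raccoon, intruder) = 0.220792/0.927883 ≈ 0.238.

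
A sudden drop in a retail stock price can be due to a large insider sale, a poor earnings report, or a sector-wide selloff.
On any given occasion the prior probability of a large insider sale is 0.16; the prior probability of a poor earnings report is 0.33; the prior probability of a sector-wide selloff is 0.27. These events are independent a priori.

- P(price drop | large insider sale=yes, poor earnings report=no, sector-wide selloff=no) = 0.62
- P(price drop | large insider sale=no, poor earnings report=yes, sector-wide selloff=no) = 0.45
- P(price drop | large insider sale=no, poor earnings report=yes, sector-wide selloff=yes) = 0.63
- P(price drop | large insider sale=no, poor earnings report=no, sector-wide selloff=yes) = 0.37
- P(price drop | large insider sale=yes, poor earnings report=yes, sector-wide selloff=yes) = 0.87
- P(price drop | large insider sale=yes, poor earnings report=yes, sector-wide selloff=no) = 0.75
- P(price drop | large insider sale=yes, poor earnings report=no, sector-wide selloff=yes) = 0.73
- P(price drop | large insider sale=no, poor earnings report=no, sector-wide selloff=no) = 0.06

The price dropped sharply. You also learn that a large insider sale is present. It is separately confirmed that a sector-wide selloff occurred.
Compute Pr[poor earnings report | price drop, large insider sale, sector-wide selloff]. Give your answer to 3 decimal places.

Pr[poor earnings report | price drop, large insider sale, sector-wide selloff] ≈ 0.370

By total probability over both values of poor earnings report:
  P(price drop | large insider sale, sector-wide selloff) = 0.73·0.67 + 0.87·0.33
        = 0.489100 + 0.287100 = 0.776200
Keeping only the poor earnings report-present terms gives 0.287100, so
  P(poor earnings report | price drop, large insider sale, sector-wide selloff) = 0.287100 / 0.776200 ≈ 0.370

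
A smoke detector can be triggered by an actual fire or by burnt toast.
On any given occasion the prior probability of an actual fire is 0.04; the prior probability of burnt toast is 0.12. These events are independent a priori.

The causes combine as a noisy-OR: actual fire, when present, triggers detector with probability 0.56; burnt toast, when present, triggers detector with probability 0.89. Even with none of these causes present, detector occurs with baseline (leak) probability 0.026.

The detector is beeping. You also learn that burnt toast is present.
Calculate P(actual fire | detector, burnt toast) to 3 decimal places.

P(actual fire | detector, burnt toast) ≈ 0.043

Under noisy-OR, P(detector | causes) = 1 − (1−0.026)·∏(1−qᵢ) over the active causes.
For the numerator, keep only actual fire=true terms: 0.952858·0.04 = 0.038114
Normalizer over all consistent configurations: 0.89286·0.96 + 0.952858·0.04 = 0.895260
P(actual fire | detector, burnt toast) = 0.038114/0.895260 ≈ 0.043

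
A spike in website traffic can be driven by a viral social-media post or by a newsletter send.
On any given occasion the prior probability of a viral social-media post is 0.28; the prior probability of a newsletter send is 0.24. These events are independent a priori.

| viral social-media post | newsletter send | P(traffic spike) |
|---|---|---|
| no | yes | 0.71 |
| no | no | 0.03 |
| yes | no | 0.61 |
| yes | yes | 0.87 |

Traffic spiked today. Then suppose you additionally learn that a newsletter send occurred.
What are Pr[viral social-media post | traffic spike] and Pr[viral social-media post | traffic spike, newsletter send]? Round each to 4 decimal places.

For the numerator, keep only viral social-media post=true terms: 0.129808 + 0.058464 = 0.188272
The normalizing constant is 0.03·0.72·0.76 + 0.71·0.72·0.24 + 0.61·0.28·0.76 + 0.87·0.28·0.24 = 0.327376
Posterior = 0.188272 / 0.327376 ≈ 0.5751

Now also conditioning on newsletter send=true:
For the numerator, keep only viral social-media post=true terms: 0.87*0.28 = 0.243600
Denominator P(traffic spike | newsletter send): 0.71*0.72 + 0.87*0.28 = 0.754800
P(viral social-media post | traffic spike, newsletter send) = 0.243600/0.754800 ≈ 0.3227
This is intercausal reasoning (explaining away): once newsletter send accounts for the traffic spike, viral social-media post becomes less likely.

Pr[viral social-media post | traffic spike] ≈ 0.5751; Pr[viral social-media post | traffic spike, newsletter send] ≈ 0.3227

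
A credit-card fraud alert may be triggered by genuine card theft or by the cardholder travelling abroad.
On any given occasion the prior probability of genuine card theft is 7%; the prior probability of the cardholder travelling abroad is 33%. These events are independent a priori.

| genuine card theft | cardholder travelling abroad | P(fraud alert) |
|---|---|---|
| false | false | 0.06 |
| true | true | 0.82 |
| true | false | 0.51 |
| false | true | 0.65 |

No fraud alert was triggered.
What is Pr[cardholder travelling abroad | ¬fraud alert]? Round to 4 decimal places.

Enumerate the 4 (genuine card theft, cardholder travelling abroad) configurations and weight by the priors:
  P(¬fraud alert) = 0.94×0.93×0.67 + 0.35×0.93×0.33 + 0.49×0.07×0.67 + 0.18×0.07×0.33
        = 0.585714 + 0.107415 + 0.022981 + 0.004158 = 0.720268
Keeping only the cardholder travelling abroad-present terms gives 0.111573, so
  P(cardholder travelling abroad | ¬fraud alert) = 0.111573 / 0.720268 ≈ 0.1549

Pr[cardholder travelling abroad | ¬fraud alert] ≈ 0.1549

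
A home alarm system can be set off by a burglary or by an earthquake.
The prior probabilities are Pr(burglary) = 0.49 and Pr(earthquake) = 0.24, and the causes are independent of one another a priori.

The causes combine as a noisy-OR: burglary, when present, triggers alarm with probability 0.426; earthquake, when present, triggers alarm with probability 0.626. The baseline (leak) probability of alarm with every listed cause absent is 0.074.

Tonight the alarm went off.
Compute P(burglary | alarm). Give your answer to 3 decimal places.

Under noisy-OR, P(alarm | causes) = 1 − (1−0.074)·∏(1−qᵢ) over the active causes.
Weight on burglary=true, given the evidence: 0.174460 + 0.094222 = 0.268682
Normalizer over all consistent configurations: 0.074*0.51*0.76 + 0.653676*0.51*0.24 + 0.468476*0.49*0.76 + 0.80121*0.49*0.24 = 0.377374
P(burglary | alarm) = 0.268682/0.377374 ≈ 0.712

P(burglary | alarm) ≈ 0.712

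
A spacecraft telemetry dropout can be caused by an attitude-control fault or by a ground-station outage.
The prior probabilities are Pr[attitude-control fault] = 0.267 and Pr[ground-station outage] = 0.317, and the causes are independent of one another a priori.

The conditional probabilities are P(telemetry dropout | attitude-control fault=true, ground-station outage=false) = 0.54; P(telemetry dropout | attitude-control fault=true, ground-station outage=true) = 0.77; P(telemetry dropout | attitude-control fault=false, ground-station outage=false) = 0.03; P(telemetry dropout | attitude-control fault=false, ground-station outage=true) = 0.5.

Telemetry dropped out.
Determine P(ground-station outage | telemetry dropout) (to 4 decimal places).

P(telemetry dropout) = 0.03·0.733·0.683 + 0.5·0.733·0.317 + 0.54·0.267·0.683 + 0.77·0.267·0.317 = 0.015019 + 0.116181 + 0.098475 + 0.065172 = 0.294847
Of this, 0.181353 comes from 0.116181 + 0.065172 (the ground-station outage=true cases).
Hence the posterior is 0.181353/0.294847 ≈ 0.6151.

P(ground-station outage | telemetry dropout) ≈ 0.6151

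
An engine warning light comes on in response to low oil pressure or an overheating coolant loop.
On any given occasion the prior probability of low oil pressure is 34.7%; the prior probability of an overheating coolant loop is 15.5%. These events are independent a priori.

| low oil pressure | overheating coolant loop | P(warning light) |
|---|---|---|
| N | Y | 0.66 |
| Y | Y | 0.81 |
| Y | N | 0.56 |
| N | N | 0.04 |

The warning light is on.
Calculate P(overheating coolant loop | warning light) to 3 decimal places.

For the numerator, keep only overheating coolant loop=true terms: 0.066802 + 0.043566 = 0.110368
Normalizer over all consistent configurations: 0.04*0.653*0.845 + 0.66*0.653*0.155 + 0.56*0.347*0.845 + 0.81*0.347*0.155 = 0.296639
Posterior = 0.110368 / 0.296639 ≈ 0.372

P(overheating coolant loop | warning light) ≈ 0.372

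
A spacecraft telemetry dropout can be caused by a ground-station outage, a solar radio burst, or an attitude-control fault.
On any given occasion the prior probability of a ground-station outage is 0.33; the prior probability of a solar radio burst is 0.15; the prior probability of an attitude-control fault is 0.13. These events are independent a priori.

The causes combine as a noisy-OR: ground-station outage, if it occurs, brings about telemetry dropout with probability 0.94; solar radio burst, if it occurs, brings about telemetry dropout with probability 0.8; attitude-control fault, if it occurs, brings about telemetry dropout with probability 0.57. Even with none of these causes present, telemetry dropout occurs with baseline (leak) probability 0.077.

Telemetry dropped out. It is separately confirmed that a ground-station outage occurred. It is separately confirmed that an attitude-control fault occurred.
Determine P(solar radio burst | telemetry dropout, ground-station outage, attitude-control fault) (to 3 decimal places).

P(solar radio burst | telemetry dropout, ground-station outage, attitude-control fault) ≈ 0.152

Under noisy-OR, P(telemetry dropout | causes) = 1 − (1−0.077)·∏(1−qᵢ) over the active causes.
For the numerator, keep only solar radio burst=true terms: 0.995237×0.15 = 0.149286
Normalizer over all consistent configurations: 0.976187×0.85 + 0.995237×0.15 = 0.979045
Posterior = 0.149286 / 0.979045 ≈ 0.152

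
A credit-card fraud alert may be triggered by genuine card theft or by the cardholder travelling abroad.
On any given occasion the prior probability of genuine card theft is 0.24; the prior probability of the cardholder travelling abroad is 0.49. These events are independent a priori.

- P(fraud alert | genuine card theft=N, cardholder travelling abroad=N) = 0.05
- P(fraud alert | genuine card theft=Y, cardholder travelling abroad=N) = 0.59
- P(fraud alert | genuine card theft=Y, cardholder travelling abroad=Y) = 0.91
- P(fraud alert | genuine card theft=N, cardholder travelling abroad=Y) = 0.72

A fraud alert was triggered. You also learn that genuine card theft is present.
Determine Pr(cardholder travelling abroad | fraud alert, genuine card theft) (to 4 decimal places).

By total probability over both values of cardholder travelling abroad:
  P(fraud alert | genuine card theft) = 0.59·0.51 + 0.91·0.49
        = 0.300900 + 0.445900 = 0.746800
Keeping only the cardholder travelling abroad-present terms gives 0.445900, so
  P(cardholder travelling abroad | fraud alert, genuine card theft) = 0.445900 / 0.746800 ≈ 0.5971

Pr(cardholder travelling abroad | fraud alert, genuine card theft) ≈ 0.5971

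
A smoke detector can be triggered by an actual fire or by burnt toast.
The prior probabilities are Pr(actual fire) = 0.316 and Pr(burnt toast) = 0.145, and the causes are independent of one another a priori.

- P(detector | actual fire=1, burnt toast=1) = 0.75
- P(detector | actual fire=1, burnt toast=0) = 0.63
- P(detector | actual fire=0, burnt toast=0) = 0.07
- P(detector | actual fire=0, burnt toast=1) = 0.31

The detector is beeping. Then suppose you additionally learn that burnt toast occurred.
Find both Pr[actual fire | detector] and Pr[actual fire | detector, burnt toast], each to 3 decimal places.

Sum P(detector|·) weighted by the priors over the 4 (actual fire, burnt toast) configurations:
  P(detector) = 0.07·0.684·0.855 + 0.31·0.684·0.145 + 0.63·0.316·0.855 + 0.75·0.316·0.145
        = 0.040937 + 0.030746 + 0.170213 + 0.034365 = 0.276261
Configurations with actual fire contribute 0.204578, so
  P(actual fire | detector) = 0.204578 / 0.276261 ≈ 0.741

Now also conditioning on burnt toast=true:
P(detector | burnt toast) = 0.31·0.684 + 0.75·0.316 = 0.212040 + 0.237000 = 0.449040
Restricting to configurations with actual fire present: 0.75·0.316 = 0.237000.
So P(actual fire | detector, burnt toast) = 0.237000/0.449040 ≈ 0.528.
The drop from 0.741 to 0.528 is the explaining-away (discounting) effect.

Pr[actual fire | detector] ≈ 0.741; Pr[actual fire | detector, burnt toast] ≈ 0.528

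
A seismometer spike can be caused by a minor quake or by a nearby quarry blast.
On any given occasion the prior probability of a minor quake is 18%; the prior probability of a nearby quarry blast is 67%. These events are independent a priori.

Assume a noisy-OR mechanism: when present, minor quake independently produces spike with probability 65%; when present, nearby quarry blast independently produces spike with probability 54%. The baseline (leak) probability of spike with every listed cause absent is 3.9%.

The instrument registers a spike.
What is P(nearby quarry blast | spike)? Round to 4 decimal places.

P(nearby quarry blast | spike) ≈ 0.8910

Under noisy-OR, P(spike | causes) = 1 − (1−0.039)·∏(1−qᵢ) over the active causes.
Enumerate the 4 (minor quake, nearby quarry blast) configurations and weight by the priors:
  P(spike) = 0.039*0.82*0.33 + 0.55794*0.82*0.67 + 0.66365*0.18*0.33 + 0.845279*0.18*0.67
        = 0.010553 + 0.306532 + 0.039421 + 0.101941 = 0.458447
The terms with nearby quarry blast present sum to 0.408473, so
  P(nearby quarry blast | spike) = 0.408473 / 0.458447 ≈ 0.8910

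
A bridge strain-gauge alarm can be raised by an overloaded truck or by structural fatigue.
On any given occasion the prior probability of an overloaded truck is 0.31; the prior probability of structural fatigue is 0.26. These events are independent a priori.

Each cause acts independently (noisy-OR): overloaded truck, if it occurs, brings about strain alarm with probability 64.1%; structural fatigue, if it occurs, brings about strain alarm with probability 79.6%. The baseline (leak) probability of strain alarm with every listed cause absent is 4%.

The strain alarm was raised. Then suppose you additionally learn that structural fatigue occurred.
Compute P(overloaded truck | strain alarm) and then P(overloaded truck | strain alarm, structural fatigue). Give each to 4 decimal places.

P(overloaded truck | strain alarm) ≈ 0.5777; P(overloaded truck | strain alarm, structural fatigue) ≈ 0.3418

Under noisy-OR, P(strain alarm | causes) = 1 − (1−0.04)·∏(1−qᵢ) over the active causes.
Numerator (weight on configurations with overloaded truck): 0.150340 + 0.074933 = 0.225273
The normalizing constant is 0.04×0.69×0.74 + 0.80416×0.69×0.26 + 0.65536×0.31×0.74 + 0.929693×0.31×0.26 = 0.389963
Posterior = 0.225273 / 0.389963 ≈ 0.5777

With the extra evidence:
P(strain alarm | structural fatigue) = 0.80416·0.69 + 0.929693·0.31 = 0.554870 + 0.288205 = 0.843075
The overloaded truck-present share is 0.929693·0.31 = 0.288205.
So P(overloaded truck | strain alarm, structural fatigue) = 0.288205/0.843075 ≈ 0.3418.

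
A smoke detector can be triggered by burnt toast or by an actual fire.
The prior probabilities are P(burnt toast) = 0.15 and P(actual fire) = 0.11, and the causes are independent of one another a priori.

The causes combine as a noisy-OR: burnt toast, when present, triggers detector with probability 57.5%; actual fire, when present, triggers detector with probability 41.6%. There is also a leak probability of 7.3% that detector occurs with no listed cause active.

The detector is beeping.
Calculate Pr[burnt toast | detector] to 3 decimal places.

Under noisy-OR, P(detector | causes) = 1 − (1−0.073)·∏(1−qᵢ) over the active causes.
P(detector) = 0.073×0.85×0.89 + 0.458632×0.85×0.11 + 0.606025×0.15×0.89 + 0.769919×0.15×0.11 = 0.055224 + 0.042882 + 0.080904 + 0.012704 = 0.191714
The burnt toast-present share is 0.080904 + 0.012704 = 0.093608.
Hence the posterior is 0.093608/0.191714 ≈ 0.488.

Pr[burnt toast | detector] ≈ 0.488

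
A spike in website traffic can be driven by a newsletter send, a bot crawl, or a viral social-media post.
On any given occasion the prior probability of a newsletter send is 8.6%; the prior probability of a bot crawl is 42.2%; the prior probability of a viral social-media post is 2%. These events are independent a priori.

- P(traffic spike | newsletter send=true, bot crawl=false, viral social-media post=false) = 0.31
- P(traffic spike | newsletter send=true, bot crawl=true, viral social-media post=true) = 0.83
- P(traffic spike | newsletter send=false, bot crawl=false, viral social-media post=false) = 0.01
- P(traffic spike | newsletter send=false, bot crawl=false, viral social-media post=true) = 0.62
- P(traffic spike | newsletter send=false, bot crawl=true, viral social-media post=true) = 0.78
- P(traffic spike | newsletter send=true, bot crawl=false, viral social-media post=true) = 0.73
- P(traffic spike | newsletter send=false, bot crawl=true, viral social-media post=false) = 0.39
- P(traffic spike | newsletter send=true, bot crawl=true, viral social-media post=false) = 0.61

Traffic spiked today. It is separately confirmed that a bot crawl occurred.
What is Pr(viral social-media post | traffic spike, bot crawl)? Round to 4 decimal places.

By total probability over the 4 (newsletter send, viral social-media post) configurations:
  P(traffic spike | bot crawl) = 0.39*0.914*0.98 + 0.78*0.914*0.02 + 0.61*0.086*0.98 + 0.83*0.086*0.02
        = 0.349331 + 0.014258 + 0.051411 + 0.001428 = 0.416428
Keeping only the viral social-media post-present terms gives 0.015686, so
  P(viral social-media post | traffic spike, bot crawl) = 0.015686 / 0.416428 ≈ 0.0377

Pr(viral social-media post | traffic spike, bot crawl) ≈ 0.0377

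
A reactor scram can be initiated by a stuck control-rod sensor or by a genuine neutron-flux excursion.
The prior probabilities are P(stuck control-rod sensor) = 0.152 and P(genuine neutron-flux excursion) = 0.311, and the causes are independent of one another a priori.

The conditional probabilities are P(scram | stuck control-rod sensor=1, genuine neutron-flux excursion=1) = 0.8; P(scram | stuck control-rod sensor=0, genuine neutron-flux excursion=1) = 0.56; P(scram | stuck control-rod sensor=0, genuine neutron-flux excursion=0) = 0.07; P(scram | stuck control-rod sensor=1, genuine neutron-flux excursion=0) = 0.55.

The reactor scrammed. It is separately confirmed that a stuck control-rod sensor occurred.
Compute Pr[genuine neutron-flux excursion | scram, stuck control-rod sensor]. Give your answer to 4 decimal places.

Pr[genuine neutron-flux excursion | scram, stuck control-rod sensor] ≈ 0.3963

Numerator (weight on configurations with genuine neutron-flux excursion): 0.8*0.311 = 0.248800
Normalizer over all consistent configurations: 0.55*0.689 + 0.8*0.311 = 0.627750
Posterior = 0.248800 / 0.627750 ≈ 0.3963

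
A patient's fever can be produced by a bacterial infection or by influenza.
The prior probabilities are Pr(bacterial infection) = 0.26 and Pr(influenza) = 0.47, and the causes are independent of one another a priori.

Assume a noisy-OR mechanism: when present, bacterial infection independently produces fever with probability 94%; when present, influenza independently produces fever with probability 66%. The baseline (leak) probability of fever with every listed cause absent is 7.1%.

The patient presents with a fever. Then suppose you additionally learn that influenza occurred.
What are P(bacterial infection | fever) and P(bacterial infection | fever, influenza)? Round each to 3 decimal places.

Under noisy-OR, P(fever | causes) = 1 − (1−0.071)·∏(1−qᵢ) over the active causes.
For the numerator, keep only bacterial infection=true terms: 0.130119 + 0.119884 = 0.250003
Denominator P(fever): 0.071·0.74·0.53 + 0.68414·0.74·0.47 + 0.94426·0.26·0.53 + 0.981048·0.26·0.47 = 0.515793
Posterior = 0.250003 / 0.515793 ≈ 0.485

With the extra evidence:
P(fever | influenza) = 0.68414·0.74 + 0.981048·0.26 = 0.506264 + 0.255072 = 0.761336
The bacterial infection-present share is 0.981048·0.26 = 0.255072.
Hence the posterior is 0.255072/0.761336 ≈ 0.335.

P(bacterial infection | fever) ≈ 0.485; P(bacterial infection | fever, influenza) ≈ 0.335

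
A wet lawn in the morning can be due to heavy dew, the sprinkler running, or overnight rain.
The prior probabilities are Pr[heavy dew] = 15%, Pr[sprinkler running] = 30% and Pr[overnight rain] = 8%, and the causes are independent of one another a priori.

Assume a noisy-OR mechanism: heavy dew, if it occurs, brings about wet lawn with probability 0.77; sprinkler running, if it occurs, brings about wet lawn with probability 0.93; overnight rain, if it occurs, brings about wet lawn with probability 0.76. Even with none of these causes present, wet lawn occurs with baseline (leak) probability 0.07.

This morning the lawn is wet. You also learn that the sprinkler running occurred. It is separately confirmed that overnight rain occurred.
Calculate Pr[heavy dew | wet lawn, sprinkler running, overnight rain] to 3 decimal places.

Pr[heavy dew | wet lawn, sprinkler running, overnight rain] ≈ 0.152

Under noisy-OR, P(wet lawn | causes) = 1 − (1−0.07)·∏(1−qᵢ) over the active causes.
P(wet lawn | sprinkler running, overnight rain) = 0.984376×0.85 + 0.996406×0.15 = 0.836720 + 0.149461 = 0.986181
The heavy dew-present share is 0.996406×0.15 = 0.149461.
Hence the posterior is 0.149461/0.986181 ≈ 0.152.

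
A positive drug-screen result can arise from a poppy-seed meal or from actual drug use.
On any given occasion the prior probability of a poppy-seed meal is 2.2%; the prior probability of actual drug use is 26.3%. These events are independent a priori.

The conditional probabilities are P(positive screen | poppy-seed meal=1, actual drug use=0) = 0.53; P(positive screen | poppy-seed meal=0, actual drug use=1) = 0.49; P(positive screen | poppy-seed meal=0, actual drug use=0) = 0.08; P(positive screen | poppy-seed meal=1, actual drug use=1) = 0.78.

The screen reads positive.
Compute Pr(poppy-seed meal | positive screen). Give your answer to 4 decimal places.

Enumerate the 4 (poppy-seed meal, actual drug use) configurations and weight by the priors:
  P(positive screen) = 0.08·0.978·0.737 + 0.49·0.978·0.263 + 0.53·0.022·0.737 + 0.78·0.022·0.263
        = 0.057663 + 0.126035 + 0.008593 + 0.004513 = 0.196804
Keeping only the poppy-seed meal-present terms gives 0.013106, so
  P(poppy-seed meal | positive screen) = 0.013106 / 0.196804 ≈ 0.0666

Pr(poppy-seed meal | positive screen) ≈ 0.0666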